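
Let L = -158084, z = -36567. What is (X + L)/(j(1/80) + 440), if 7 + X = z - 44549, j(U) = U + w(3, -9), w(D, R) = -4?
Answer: -19136560/34881 ≈ -548.62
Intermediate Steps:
j(U) = -4 + U (j(U) = U - 4 = -4 + U)
X = -81123 (X = -7 + (-36567 - 44549) = -7 - 81116 = -81123)
(X + L)/(j(1/80) + 440) = (-81123 - 158084)/((-4 + 1/80) + 440) = -239207/((-4 + 1/80) + 440) = -239207/(-319/80 + 440) = -239207/34881/80 = -239207*80/34881 = -19136560/34881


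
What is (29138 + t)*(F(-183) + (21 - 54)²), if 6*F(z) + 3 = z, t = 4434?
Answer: 35519176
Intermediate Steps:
F(z) = -½ + z/6
(29138 + t)*(F(-183) + (21 - 54)²) = (29138 + 4434)*((-½ + (⅙)*(-183)) + (21 - 54)²) = 33572*((-½ - 61/2) + (-33)²) = 33572*(-31 + 1089) = 33572*1058 = 35519176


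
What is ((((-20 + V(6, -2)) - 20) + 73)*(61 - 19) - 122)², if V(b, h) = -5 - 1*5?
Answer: 712336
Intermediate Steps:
V(b, h) = -10 (V(b, h) = -5 - 5 = -10)
((((-20 + V(6, -2)) - 20) + 73)*(61 - 19) - 122)² = ((((-20 - 10) - 20) + 73)*(61 - 19) - 122)² = (((-30 - 20) + 73)*42 - 122)² = ((-50 + 73)*42 - 122)² = (23*42 - 122)² = (966 - 122)² = 844² = 712336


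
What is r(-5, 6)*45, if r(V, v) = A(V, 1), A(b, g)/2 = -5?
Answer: -450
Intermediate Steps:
A(b, g) = -10 (A(b, g) = 2*(-5) = -10)
r(V, v) = -10
r(-5, 6)*45 = -10*45 = -450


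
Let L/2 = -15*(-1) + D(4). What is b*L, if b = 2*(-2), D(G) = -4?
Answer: -88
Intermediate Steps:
b = -4
L = 22 (L = 2*(-15*(-1) - 4) = 2*(15 - 4) = 2*11 = 22)
b*L = -4*22 = -88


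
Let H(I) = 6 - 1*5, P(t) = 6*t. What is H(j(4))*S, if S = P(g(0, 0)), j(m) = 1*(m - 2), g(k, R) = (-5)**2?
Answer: 150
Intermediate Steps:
g(k, R) = 25
j(m) = -2 + m (j(m) = 1*(-2 + m) = -2 + m)
H(I) = 1 (H(I) = 6 - 5 = 1)
S = 150 (S = 6*25 = 150)
H(j(4))*S = 1*150 = 150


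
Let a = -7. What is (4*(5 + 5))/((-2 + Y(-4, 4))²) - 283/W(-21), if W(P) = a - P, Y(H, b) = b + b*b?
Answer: -22783/1134 ≈ -20.091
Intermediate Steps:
Y(H, b) = b + b²
W(P) = -7 - P
(4*(5 + 5))/((-2 + Y(-4, 4))²) - 283/W(-21) = (4*(5 + 5))/((-2 + 4*(1 + 4))²) - 283/(-7 - 1*(-21)) = (4*10)/((-2 + 4*5)²) - 283/(-7 + 21) = 40/((-2 + 20)²) - 283/14 = 40/(18²) - 283*1/14 = 40/324 - 283/14 = 40*(1/324) - 283/14 = 10/81 - 283/14 = -22783/1134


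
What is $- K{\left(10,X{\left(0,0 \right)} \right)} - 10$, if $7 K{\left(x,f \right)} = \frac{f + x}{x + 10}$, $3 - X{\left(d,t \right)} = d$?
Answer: $- \frac{1413}{140} \approx -10.093$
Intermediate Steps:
$X{\left(d,t \right)} = 3 - d$
$K{\left(x,f \right)} = \frac{f + x}{7 \left(10 + x\right)}$ ($K{\left(x,f \right)} = \frac{\left(f + x\right) \frac{1}{x + 10}}{7} = \frac{\left(f + x\right) \frac{1}{10 + x}}{7} = \frac{\frac{1}{10 + x} \left(f + x\right)}{7} = \frac{f + x}{7 \left(10 + x\right)}$)
$- K{\left(10,X{\left(0,0 \right)} \right)} - 10 = - \frac{\left(3 - 0\right) + 10}{7 \left(10 + 10\right)} - 10 = - \frac{\left(3 + 0\right) + 10}{7 \cdot 20} - 10 = - \frac{3 + 10}{7 \cdot 20} - 10 = - \frac{13}{7 \cdot 20} - 10 = \left(-1\right) \frac{13}{140} - 10 = - \frac{13}{140} - 10 = - \frac{1413}{140}$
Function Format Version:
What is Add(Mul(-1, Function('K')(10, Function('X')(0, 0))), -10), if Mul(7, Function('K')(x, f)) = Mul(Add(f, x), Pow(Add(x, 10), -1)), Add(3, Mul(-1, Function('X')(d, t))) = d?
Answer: Rational(-1413, 140) ≈ -10.093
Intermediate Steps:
Function('X')(d, t) = Add(3, Mul(-1, d))
Function('K')(x, f) = Mul(Rational(1, 7), Pow(Add(10, x), -1), Add(f, x)) (Function('K')(x, f) = Mul(Rational(1, 7), Mul(Add(f, x), Pow(Add(x, 10), -1))) = Mul(Rational(1, 7), Mul(Add(f, x), Pow(Add(10, x), -1))) = Mul(Rational(1, 7), Mul(Pow(Add(10, x), -1), Add(f, x))) = Mul(Rational(1, 7), Pow(Add(10, x), -1), Add(f, x)))
Add(Mul(-1, Function('K')(10, Function('X')(0, 0))), -10) = Add(Mul(-1, Mul(Rational(1, 7), Pow(Add(10, 10), -1), Add(Add(3, Mul(-1, 0)), 10))), -10) = Add(Mul(-1, Mul(Rational(1, 7), Pow(20, -1), Add(Add(3, 0), 10))), -10) = Add(Mul(-1, Mul(Rational(1, 7), Rational(1, 20), Add(3, 10))), -10) = Add(Mul(-1, Mul(Rational(1, 7), Rational(1, 20), 13)), -10) = Add(Mul(-1, Rational(13, 140)), -10) = Add(Rational(-13, 140), -10) = Rational(-1413, 140)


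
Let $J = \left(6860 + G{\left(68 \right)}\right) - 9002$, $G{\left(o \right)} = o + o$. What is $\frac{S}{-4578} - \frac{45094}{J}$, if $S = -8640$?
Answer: $\frac{18647681}{765289} \approx 24.367$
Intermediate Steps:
$G{\left(o \right)} = 2 o$
$J = -2006$ ($J = \left(6860 + 2 \cdot 68\right) - 9002 = \left(6860 + 136\right) - 9002 = 6996 - 9002 = -2006$)
$\frac{S}{-4578} - \frac{45094}{J} = - \frac{8640}{-4578} - \frac{45094}{-2006} = \left(-8640\right) \left(- \frac{1}{4578}\right) - - \frac{22547}{1003} = \frac{1440}{763} + \frac{22547}{1003} = \frac{18647681}{765289}$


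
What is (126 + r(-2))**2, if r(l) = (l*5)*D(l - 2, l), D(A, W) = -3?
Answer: 24336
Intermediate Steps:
r(l) = -15*l (r(l) = (l*5)*(-3) = (5*l)*(-3) = -15*l)
(126 + r(-2))**2 = (126 - 15*(-2))**2 = (126 + 30)**2 = 156**2 = 24336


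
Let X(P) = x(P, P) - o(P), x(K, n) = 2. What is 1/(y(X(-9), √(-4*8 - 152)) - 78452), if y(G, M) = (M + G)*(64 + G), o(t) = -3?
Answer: -78107/6101579473 - 138*I*√46/6101579473 ≈ -1.2801e-5 - 1.534e-7*I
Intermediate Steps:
X(P) = 5 (X(P) = 2 - 1*(-3) = 2 + 3 = 5)
y(G, M) = (64 + G)*(G + M) (y(G, M) = (G + M)*(64 + G) = (64 + G)*(G + M))
1/(y(X(-9), √(-4*8 - 152)) - 78452) = 1/((5² + 64*5 + 64*√(-4*8 - 152) + 5*√(-4*8 - 152)) - 78452) = 1/((25 + 320 + 64*√(-32 - 152) + 5*√(-32 - 152)) - 78452) = 1/((25 + 320 + 64*√(-184) + 5*√(-184)) - 78452) = 1/((25 + 320 + 64*(2*I*√46) + 5*(2*I*√46)) - 78452) = 1/((25 + 320 + 128*I*√46 + 10*I*√46) - 78452) = 1/((345 + 138*I*√46) - 78452) = 1/(-78107 + 138*I*√46)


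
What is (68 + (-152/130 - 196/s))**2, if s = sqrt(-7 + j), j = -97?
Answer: 17309686/4225 + 425712*I*sqrt(26)/845 ≈ 4097.0 + 2568.9*I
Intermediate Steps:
s = 2*I*sqrt(26) (s = sqrt(-7 - 97) = sqrt(-104) = 2*I*sqrt(26) ≈ 10.198*I)
(68 + (-152/130 - 196/s))**2 = (68 + (-152/130 - 196*(-I*sqrt(26)/52)))**2 = (68 + (-152*1/130 - (-49)*I*sqrt(26)/13))**2 = (68 + (-76/65 + 49*I*sqrt(26)/13))**2 = (4344/65 + 49*I*sqrt(26)/13)**2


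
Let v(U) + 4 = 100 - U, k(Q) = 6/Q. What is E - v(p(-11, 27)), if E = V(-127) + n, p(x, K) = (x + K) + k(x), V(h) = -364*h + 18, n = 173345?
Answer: 2414615/11 ≈ 2.1951e+5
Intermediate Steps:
V(h) = 18 - 364*h
p(x, K) = K + x + 6/x (p(x, K) = (x + K) + 6/x = (K + x) + 6/x = K + x + 6/x)
v(U) = 96 - U (v(U) = -4 + (100 - U) = 96 - U)
E = 219591 (E = (18 - 364*(-127)) + 173345 = (18 + 46228) + 173345 = 46246 + 173345 = 219591)
E - v(p(-11, 27)) = 219591 - (96 - (27 - 11 + 6/(-11))) = 219591 - (96 - (27 - 11 + 6*(-1/11))) = 219591 - (96 - (27 - 11 - 6/11)) = 219591 - (96 - 1*170/11) = 219591 - (96 - 170/11) = 219591 - 1*886/11 = 219591 - 886/11 = 2414615/11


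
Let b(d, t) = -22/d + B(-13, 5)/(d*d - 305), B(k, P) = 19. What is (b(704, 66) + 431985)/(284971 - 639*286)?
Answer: 360365316843/85270239136 ≈ 4.2262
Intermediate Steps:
b(d, t) = -22/d + 19/(-305 + d**2) (b(d, t) = -22/d + 19/(d*d - 305) = -22/d + 19/(d**2 - 305) = -22/d + 19/(-305 + d**2))
(b(704, 66) + 431985)/(284971 - 639*286) = ((6710 - 22*704**2 + 19*704)/(704*(-305 + 704**2)) + 431985)/(284971 - 639*286) = ((6710 - 22*495616 + 13376)/(704*(-305 + 495616)) + 431985)/(284971 - 182754) = ((1/704)*(6710 - 10903552 + 13376)/495311 + 431985)/102217 = ((1/704)*(1/495311)*(-10883466) + 431985)*(1/102217) = (-26037/834208 + 431985)*(1/102217) = (360365316843/834208)*(1/102217) = 360365316843/85270239136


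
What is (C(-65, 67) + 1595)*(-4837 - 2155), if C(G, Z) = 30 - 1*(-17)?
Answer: -11480864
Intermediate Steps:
C(G, Z) = 47 (C(G, Z) = 30 + 17 = 47)
(C(-65, 67) + 1595)*(-4837 - 2155) = (47 + 1595)*(-4837 - 2155) = 1642*(-6992) = -11480864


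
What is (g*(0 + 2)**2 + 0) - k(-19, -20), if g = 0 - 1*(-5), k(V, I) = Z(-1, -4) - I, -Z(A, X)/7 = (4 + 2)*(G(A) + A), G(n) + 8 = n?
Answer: -420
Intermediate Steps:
G(n) = -8 + n
Z(A, X) = 336 - 84*A (Z(A, X) = -7*(4 + 2)*((-8 + A) + A) = -42*(-8 + 2*A) = -7*(-48 + 12*A) = 336 - 84*A)
k(V, I) = 420 - I (k(V, I) = (336 - 84*(-1)) - I = (336 + 84) - I = 420 - I)
g = 5 (g = 0 + 5 = 5)
(g*(0 + 2)**2 + 0) - k(-19, -20) = (5*(0 + 2)**2 + 0) - (420 - 1*(-20)) = (5*2**2 + 0) - (420 + 20) = (5*4 + 0) - 1*440 = (20 + 0) - 440 = 20 - 440 = -420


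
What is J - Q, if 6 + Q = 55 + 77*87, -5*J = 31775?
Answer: -13103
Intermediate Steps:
J = -6355 (J = -⅕*31775 = -6355)
Q = 6748 (Q = -6 + (55 + 77*87) = -6 + (55 + 6699) = -6 + 6754 = 6748)
J - Q = -6355 - 1*6748 = -6355 - 6748 = -13103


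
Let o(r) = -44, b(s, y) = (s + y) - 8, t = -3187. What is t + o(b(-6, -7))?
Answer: -3231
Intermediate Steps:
b(s, y) = -8 + s + y
t + o(b(-6, -7)) = -3187 - 44 = -3231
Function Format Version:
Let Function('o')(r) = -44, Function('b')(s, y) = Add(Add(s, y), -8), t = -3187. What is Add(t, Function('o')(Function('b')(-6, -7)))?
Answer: -3231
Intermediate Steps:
Function('b')(s, y) = Add(-8, s, y)
Add(t, Function('o')(Function('b')(-6, -7))) = Add(-3187, -44) = -3231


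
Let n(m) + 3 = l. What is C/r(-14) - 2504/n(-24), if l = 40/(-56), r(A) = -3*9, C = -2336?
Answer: 266996/351 ≈ 760.67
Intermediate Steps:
r(A) = -27
l = -5/7 (l = 40*(-1/56) = -5/7 ≈ -0.71429)
n(m) = -26/7 (n(m) = -3 - 5/7 = -26/7)
C/r(-14) - 2504/n(-24) = -2336/(-27) - 2504/(-26/7) = -2336*(-1/27) - 2504*(-7/26) = 2336/27 + 8764/13 = 266996/351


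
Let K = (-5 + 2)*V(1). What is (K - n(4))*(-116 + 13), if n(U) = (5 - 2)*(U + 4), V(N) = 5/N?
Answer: 4017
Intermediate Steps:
K = -15 (K = (-5 + 2)*(5/1) = -15 ≈ -15.000)
n(U) = 12 + 3*U (n(U) = 3*(4 + U) = 12 + 3*U)
(K - n(4))*(-116 + 13) = (-15 - (12 + 3*4))*(-116 + 13) = (-15 - (12 + 12))*(-103) = (-15 - 1*24)*(-103) = (-15 - 24)*(-103) = -39*(-103) = 4017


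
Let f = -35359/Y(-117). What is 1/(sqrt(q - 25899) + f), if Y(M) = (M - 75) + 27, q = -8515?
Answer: 5834235/2187180031 - 27225*I*sqrt(34414)/2187180031 ≈ 0.0026675 - 0.0023091*I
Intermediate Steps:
Y(M) = -48 + M (Y(M) = (-75 + M) + 27 = -48 + M)
f = 35359/165 (f = -35359/(-48 - 117) = -35359/(-165) = -35359*(-1/165) = 35359/165 ≈ 214.30)
1/(sqrt(q - 25899) + f) = 1/(sqrt(-8515 - 25899) + 35359/165) = 1/(sqrt(-34414) + 35359/165) = 1/(I*sqrt(34414) + 35359/165) = 1/(35359/165 + I*sqrt(34414))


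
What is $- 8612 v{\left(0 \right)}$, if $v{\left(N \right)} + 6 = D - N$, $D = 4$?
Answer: $17224$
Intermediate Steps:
$v{\left(N \right)} = -2 - N$ ($v{\left(N \right)} = -6 - \left(-4 + N\right) = -2 - N$)
$- 8612 v{\left(0 \right)} = - 8612 \left(-2 - 0\right) = - 8612 \left(-2 + 0\right) = \left(-8612\right) \left(-2\right) = 17224$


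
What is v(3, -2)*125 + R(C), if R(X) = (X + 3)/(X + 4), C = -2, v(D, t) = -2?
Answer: -499/2 ≈ -249.50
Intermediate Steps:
R(X) = (3 + X)/(4 + X)
v(3, -2)*125 + R(C) = -2*125 + (3 - 2)/(4 - 2) = -250 + 1/2 = -250 + (½)*1 = -250 + ½ = -499/2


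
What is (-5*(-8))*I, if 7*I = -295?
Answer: -11800/7 ≈ -1685.7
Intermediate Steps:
I = -295/7 (I = (1/7)*(-295) = -295/7 ≈ -42.143)
(-5*(-8))*I = -5*(-8)*(-295/7) = 40*(-295/7) = -11800/7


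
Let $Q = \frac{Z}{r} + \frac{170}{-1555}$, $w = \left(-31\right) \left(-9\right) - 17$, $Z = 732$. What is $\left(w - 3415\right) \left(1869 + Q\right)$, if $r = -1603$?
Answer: $- \frac{2936943900519}{498533} \approx -5.8912 \cdot 10^{6}$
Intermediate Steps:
$w = 262$ ($w = 279 - 17 = 262$)
$Q = - \frac{282154}{498533}$ ($Q = \frac{732}{-1603} + \frac{170}{-1555} = 732 \left(- \frac{1}{1603}\right) + 170 \left(- \frac{1}{1555}\right) = - \frac{732}{1603} - \frac{34}{311} = - \frac{282154}{498533} \approx -0.56597$)
$\left(w - 3415\right) \left(1869 + Q\right) = \left(262 - 3415\right) \left(1869 - \frac{282154}{498533}\right) = \left(-3153\right) \frac{931476023}{498533} = - \frac{2936943900519}{498533}$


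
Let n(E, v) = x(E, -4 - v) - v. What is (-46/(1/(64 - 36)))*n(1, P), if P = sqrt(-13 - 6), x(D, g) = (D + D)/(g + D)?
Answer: 1288*(3*sqrt(19) + 17*I)/(sqrt(19) - 3*I) ≈ 276.0 + 5213.2*I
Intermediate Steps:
x(D, g) = 2*D/(D + g) (x(D, g) = (2*D)/(D + g) = 2*D/(D + g))
P = I*sqrt(19) (P = sqrt(-19) = I*sqrt(19) ≈ 4.3589*I)
n(E, v) = -v + 2*E/(-4 + E - v) (n(E, v) = 2*E/(E + (-4 - v)) - v = 2*E/(-4 + E - v) - v = -v + 2*E/(-4 + E - v))
(-46/(1/(64 - 36)))*n(1, P) = (-46/(1/(64 - 36)))*((-2*1 - I*sqrt(19)*(4 + I*sqrt(19) - 1*1))/(4 + I*sqrt(19) - 1*1)) = (-46/(1/28))*((-2 - I*sqrt(19)*(4 + I*sqrt(19) - 1))/(4 + I*sqrt(19) - 1)) = (-46/1/28)*((-2 - I*sqrt(19)*(3 + I*sqrt(19)))/(3 + I*sqrt(19))) = (-46*28)*((-2 - I*sqrt(19)*(3 + I*sqrt(19)))/(3 + I*sqrt(19))) = -1288*(-2 - I*sqrt(19)*(3 + I*sqrt(19)))/(3 + I*sqrt(19))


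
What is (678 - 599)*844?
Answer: 66676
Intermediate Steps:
(678 - 599)*844 = 79*844 = 66676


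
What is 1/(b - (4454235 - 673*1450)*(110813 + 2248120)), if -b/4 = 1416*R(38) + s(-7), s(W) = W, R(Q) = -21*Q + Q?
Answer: -1/8205272858537 ≈ -1.2187e-13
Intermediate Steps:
R(Q) = -20*Q
b = 4304668 (b = -4*(1416*(-20*38) - 7) = -4*(1416*(-760) - 7) = -4*(-1076160 - 7) = -4*(-1076167) = 4304668)
1/(b - (4454235 - 673*1450)*(110813 + 2248120)) = 1/(4304668 - (4454235 - 673*1450)*(110813 + 2248120)) = 1/(4304668 - (4454235 - 975850)*2358933) = 1/(4304668 - 3478385*2358933) = 1/(4304668 - 1*8205277163205) = 1/(4304668 - 8205277163205) = 1/(-8205272858537) = -1/8205272858537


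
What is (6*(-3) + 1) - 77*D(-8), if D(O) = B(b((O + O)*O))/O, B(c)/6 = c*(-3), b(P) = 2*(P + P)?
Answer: -88721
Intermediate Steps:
b(P) = 4*P (b(P) = 2*(2*P) = 4*P)
B(c) = -18*c (B(c) = 6*(c*(-3)) = 6*(-3*c) = -18*c)
D(O) = -144*O (D(O) = (-72*(O + O)*O)/O = (-72*(2*O)*O)/O = (-72*2*O²)/O = (-144*O²)/O = -144*O)
(6*(-3) + 1) - 77*D(-8) = (6*(-3) + 1) - (-11088)*(-8) = (-18 + 1) - 77*1152 = -17 - 88704 = -88721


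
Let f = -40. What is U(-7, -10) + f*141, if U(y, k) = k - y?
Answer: -5643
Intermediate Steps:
U(-7, -10) + f*141 = (-10 - 1*(-7)) - 40*141 = (-10 + 7) - 5640 = -3 - 5640 = -5643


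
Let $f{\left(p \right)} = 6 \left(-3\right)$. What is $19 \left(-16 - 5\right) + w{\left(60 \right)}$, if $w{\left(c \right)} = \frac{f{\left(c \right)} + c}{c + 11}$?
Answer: $- \frac{28287}{71} \approx -398.41$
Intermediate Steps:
$f{\left(p \right)} = -18$
$w{\left(c \right)} = \frac{-18 + c}{11 + c}$ ($w{\left(c \right)} = \frac{-18 + c}{c + 11} = \frac{-18 + c}{11 + c}$)
$19 \left(-16 - 5\right) + w{\left(60 \right)} = 19 \left(-16 - 5\right) + \frac{-18 + 60}{11 + 60} = 19 \left(-21\right) + \frac{1}{71} \cdot 42 = -399 + \frac{1}{71} \cdot 42 = -399 + \frac{42}{71} = - \frac{28287}{71}$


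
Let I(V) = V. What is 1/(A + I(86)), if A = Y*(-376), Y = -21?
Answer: 1/7982 ≈ 0.00012528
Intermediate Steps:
A = 7896 (A = -21*(-376) = 7896)
1/(A + I(86)) = 1/(7896 + 86) = 1/7982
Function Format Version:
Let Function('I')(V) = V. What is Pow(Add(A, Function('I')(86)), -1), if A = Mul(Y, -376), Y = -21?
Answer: Rational(1, 7982) ≈ 0.00012528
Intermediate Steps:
A = 7896 (A = Mul(-21, -376) = 7896)
Pow(Add(A, Function('I')(86)), -1) = Pow(Add(7896, 86), -1) = Pow(7982, -1) = Rational(1, 7982)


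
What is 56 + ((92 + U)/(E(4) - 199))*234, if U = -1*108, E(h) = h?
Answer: 376/5 ≈ 75.200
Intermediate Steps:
U = -108
56 + ((92 + U)/(E(4) - 199))*234 = 56 + ((92 - 108)/(4 - 199))*234 = 56 - 16/(-195)*234 = 56 - 16*(-1/195)*234 = 56 + (16/195)*234 = 56 + 96/5 = 376/5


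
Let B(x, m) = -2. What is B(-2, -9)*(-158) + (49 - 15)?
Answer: 350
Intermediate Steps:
B(-2, -9)*(-158) + (49 - 15) = -2*(-158) + (49 - 15) = 316 + 34 = 350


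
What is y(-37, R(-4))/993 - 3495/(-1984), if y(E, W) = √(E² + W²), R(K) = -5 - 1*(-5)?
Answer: 3543943/1970112 ≈ 1.7989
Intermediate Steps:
R(K) = 0 (R(K) = -5 + 5 = 0)
y(-37, R(-4))/993 - 3495/(-1984) = √((-37)² + 0²)/993 - 3495/(-1984) = √(1369 + 0)*(1/993) - 3495*(-1/1984) = √1369*(1/993) + 3495/1984 = 37*(1/993) + 3495/1984 = 37/993 + 3495/1984 = 3543943/1970112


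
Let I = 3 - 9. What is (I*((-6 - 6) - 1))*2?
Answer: 156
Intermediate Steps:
I = -6
(I*((-6 - 6) - 1))*2 = -6*((-6 - 6) - 1)*2 = -6*(-12 - 1)*2 = -6*(-13)*2 = 78*2 = 156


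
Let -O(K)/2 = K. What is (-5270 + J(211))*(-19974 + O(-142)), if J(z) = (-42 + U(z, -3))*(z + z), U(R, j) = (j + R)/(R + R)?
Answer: 448656340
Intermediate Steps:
U(R, j) = (R + j)/(2*R) (U(R, j) = (R + j)/((2*R)) = (R + j)*(1/(2*R)) = (R + j)/(2*R))
O(K) = -2*K
J(z) = 2*z*(-42 + (-3 + z)/(2*z)) (J(z) = (-42 + (z - 3)/(2*z))*(z + z) = (-42 + (-3 + z)/(2*z))*(2*z) = 2*z*(-42 + (-3 + z)/(2*z)))
(-5270 + J(211))*(-19974 + O(-142)) = (-5270 + (-3 - 83*211))*(-19974 - 2*(-142)) = (-5270 + (-3 - 17513))*(-19974 + 284) = (-5270 - 17516)*(-19690) = -22786*(-19690) = 448656340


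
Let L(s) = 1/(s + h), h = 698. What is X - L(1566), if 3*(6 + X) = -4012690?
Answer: -9084770915/6792 ≈ -1.3376e+6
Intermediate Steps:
X = -4012708/3 (X = -6 + (1/3)*(-4012690) = -6 - 4012690/3 = -4012708/3 ≈ -1.3376e+6)
L(s) = 1/(698 + s) (L(s) = 1/(s + 698) = 1/(698 + s))
X - L(1566) = -4012708/3 - 1/(698 + 1566) = -4012708/3 - 1/2264 = -9084770915/6792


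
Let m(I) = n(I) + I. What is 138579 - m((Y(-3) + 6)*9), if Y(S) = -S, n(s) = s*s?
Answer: 131937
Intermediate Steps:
n(s) = s²
m(I) = I + I² (m(I) = I² + I = I + I²)
138579 - m((Y(-3) + 6)*9) = 138579 - (-1*(-3) + 6)*9*(1 + (-1*(-3) + 6)*9) = 138579 - (3 + 6)*9*(1 + (3 + 6)*9) = 138579 - 9*9*(1 + 9*9) = 138579 - 81*(1 + 81) = 138579 - 81*82 = 138579 - 1*6642 = 138579 - 6642 = 131937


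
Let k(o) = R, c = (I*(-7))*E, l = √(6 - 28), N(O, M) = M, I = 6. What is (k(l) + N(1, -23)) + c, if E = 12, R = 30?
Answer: -497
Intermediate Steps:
l = I*√22 (l = √(-22) = I*√22 ≈ 4.6904*I)
c = -504 (c = (6*(-7))*12 = -42*12 = -504)
k(o) = 30
(k(l) + N(1, -23)) + c = (30 - 23) - 504 = 7 - 504 = -497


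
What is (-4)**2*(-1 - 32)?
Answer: -528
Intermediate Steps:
(-4)**2*(-1 - 32) = 16*(-33) = -528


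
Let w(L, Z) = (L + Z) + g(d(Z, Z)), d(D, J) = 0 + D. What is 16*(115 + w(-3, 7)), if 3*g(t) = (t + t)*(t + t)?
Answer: 8848/3 ≈ 2949.3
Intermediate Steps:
d(D, J) = D
g(t) = 4*t²/3 (g(t) = ((t + t)*(t + t))/3 = ((2*t)*(2*t))/3 = (4*t²)/3 = 4*t²/3)
w(L, Z) = L + Z + 4*Z²/3 (w(L, Z) = (L + Z) + 4*Z²/3 = L + Z + 4*Z²/3)
16*(115 + w(-3, 7)) = 16*(115 + (-3 + 7 + (4/3)*7²)) = 16*(115 + (-3 + 7 + (4/3)*49)) = 16*(115 + (-3 + 7 + 196/3)) = 16*(115 + 208/3) = 16*(553/3) = 8848/3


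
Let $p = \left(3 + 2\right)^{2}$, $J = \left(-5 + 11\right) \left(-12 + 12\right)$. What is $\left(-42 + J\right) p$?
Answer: $-1050$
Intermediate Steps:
$J = 0$ ($J = 6 \cdot 0 = 0$)
$p = 25$ ($p = 5^{2} = 25$)
$\left(-42 + J\right) p = \left(-42 + 0\right) 25 = \left(-42\right) 25 = -1050$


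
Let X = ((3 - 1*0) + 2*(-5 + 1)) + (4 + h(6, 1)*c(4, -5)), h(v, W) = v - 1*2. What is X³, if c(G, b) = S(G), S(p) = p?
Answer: 3375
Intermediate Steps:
c(G, b) = G
h(v, W) = -2 + v (h(v, W) = v - 2 = -2 + v)
X = 15 (X = ((3 - 1*0) + 2*(-5 + 1)) + (4 + (-2 + 6)*4) = ((3 + 0) + 2*(-4)) + (4 + 4*4) = (3 - 8) + (4 + 16) = -5 + 20 = 15)
X³ = 15³ = 3375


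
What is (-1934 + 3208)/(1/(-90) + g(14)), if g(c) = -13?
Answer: -114660/1171 ≈ -97.916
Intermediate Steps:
(-1934 + 3208)/(1/(-90) + g(14)) = (-1934 + 3208)/(1/(-90) - 13) = 1274/(-1/90 - 13) = 1274/(-1171/90) = 1274*(-90/1171) = -114660/1171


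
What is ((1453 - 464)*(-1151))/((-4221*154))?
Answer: 1138339/650034 ≈ 1.7512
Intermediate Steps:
((1453 - 464)*(-1151))/((-4221*154)) = (989*(-1151))/(-650034) = -1138339*(-1/650034) = 1138339/650034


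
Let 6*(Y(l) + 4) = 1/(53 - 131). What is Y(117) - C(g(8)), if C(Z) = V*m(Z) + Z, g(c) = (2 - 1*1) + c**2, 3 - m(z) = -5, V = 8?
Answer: -62245/468 ≈ -133.00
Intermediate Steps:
m(z) = 8 (m(z) = 3 - 1*(-5) = 3 + 5 = 8)
Y(l) = -1873/468 (Y(l) = -4 + 1/(6*(53 - 131)) = -4 + (1/6)/(-78) = -4 + (1/6)*(-1/78) = -4 - 1/468 = -1873/468)
g(c) = 1 + c**2 (g(c) = (2 - 1) + c**2 = 1 + c**2)
C(Z) = 64 + Z (C(Z) = 8*8 + Z = 64 + Z)
Y(117) - C(g(8)) = -1873/468 - (64 + (1 + 8**2)) = -1873/468 - (64 + (1 + 64)) = -1873/468 - (64 + 65) = -1873/468 - 1*129 = -1873/468 - 129 = -62245/468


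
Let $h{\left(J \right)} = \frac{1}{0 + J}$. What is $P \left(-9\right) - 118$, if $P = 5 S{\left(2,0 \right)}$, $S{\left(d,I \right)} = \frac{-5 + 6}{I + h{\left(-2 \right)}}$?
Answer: $-28$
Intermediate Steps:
$h{\left(J \right)} = \frac{1}{J}$
$S{\left(d,I \right)} = \frac{1}{- \frac{1}{2} + I}$ ($S{\left(d,I \right)} = \frac{-5 + 6}{I + \frac{1}{-2}} = 1 \frac{1}{I - \frac{1}{2}} = 1 \frac{1}{- \frac{1}{2} + I} = \frac{1}{- \frac{1}{2} + I}$)
$P = -10$ ($P = 5 \frac{2}{-1 + 2 \cdot 0} = 5 \frac{2}{-1 + 0} = 5 \frac{2}{-1} = 5 \cdot 2 \left(-1\right) = 5 \left(-2\right) = -10$)
$P \left(-9\right) - 118 = \left(-10\right) \left(-9\right) - 118 = 90 - 118 = -28$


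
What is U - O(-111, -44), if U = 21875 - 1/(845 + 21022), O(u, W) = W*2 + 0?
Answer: 480264920/21867 ≈ 21963.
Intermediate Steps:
O(u, W) = 2*W (O(u, W) = 2*W + 0 = 2*W)
U = 478340624/21867 (U = 21875 - 1/21867 = 478340624/21867 ≈ 21875.)
U - O(-111, -44) = 478340624/21867 - 2*(-44) = 478340624/21867 - 1*(-88) = 478340624/21867 + 88 = 480264920/21867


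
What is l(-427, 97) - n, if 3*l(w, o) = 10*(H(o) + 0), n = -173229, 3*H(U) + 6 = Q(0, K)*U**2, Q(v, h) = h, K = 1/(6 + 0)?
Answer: 4724048/27 ≈ 1.7496e+5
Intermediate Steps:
K = 1/6 ≈ 0.16667
H(U) = -2 + U**2/18 (H(U) = -2 + (U**2/6)/3 = -2 + U**2/18)
l(w, o) = -20/3 + 5*o**2/27 (l(w, o) = (10*((-2 + o**2/18) + 0))/3 = (10*(-2 + o**2/18))/3 = (-20 + 5*o**2/9)/3 = -20/3 + 5*o**2/27)
l(-427, 97) - n = (-20/3 + (5/27)*97**2) - 1*(-173229) = (-20/3 + (5/27)*9409) + 173229 = (-20/3 + 47045/27) + 173229 = 46865/27 + 173229 = 4724048/27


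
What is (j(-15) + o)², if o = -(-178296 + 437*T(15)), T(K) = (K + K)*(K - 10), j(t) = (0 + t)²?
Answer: 12762446841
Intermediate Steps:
j(t) = t²
T(K) = 2*K*(-10 + K) (T(K) = (2*K)*(-10 + K) = 2*K*(-10 + K))
o = 112746 (o = -437/(1/(2*15*(-10 + 15) - 408)) = -437/(1/(2*15*5 - 408)) = -437/(1/(150 - 408)) = -437/(1/(-258)) = -437/(-1/258) = -437*(-258) = 112746)
(j(-15) + o)² = ((-15)² + 112746)² = (225 + 112746)² = 112971² = 12762446841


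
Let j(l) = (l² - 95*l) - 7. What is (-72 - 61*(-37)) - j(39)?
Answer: 4376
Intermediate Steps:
j(l) = -7 + l² - 95*l
(-72 - 61*(-37)) - j(39) = (-72 - 61*(-37)) - (-7 + 39² - 95*39) = (-72 + 2257) - (-7 + 1521 - 3705) = 2185 - 1*(-2191) = 2185 + 2191 = 4376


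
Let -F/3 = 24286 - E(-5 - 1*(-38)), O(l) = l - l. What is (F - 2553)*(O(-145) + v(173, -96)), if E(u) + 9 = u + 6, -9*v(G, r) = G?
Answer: 1447837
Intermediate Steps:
v(G, r) = -G/9
E(u) = -3 + u (E(u) = -9 + (u + 6) = -9 + (6 + u) = -3 + u)
O(l) = 0
F = -72768 (F = -3*(24286 - (-3 + (-5 - 1*(-38)))) = -3*(24286 - (-3 + (-5 + 38))) = -3*(24286 - (-3 + 33)) = -3*(24286 - 1*30) = -3*(24286 - 30) = -3*24256 = -72768)
(F - 2553)*(O(-145) + v(173, -96)) = (-72768 - 2553)*(0 - 1/9*173) = -75321*(0 - 173/9) = -75321*(-173/9) = 1447837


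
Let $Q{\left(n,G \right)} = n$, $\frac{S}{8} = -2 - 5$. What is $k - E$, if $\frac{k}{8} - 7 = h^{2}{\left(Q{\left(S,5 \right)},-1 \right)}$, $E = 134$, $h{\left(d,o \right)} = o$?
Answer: $-70$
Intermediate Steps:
$S = -56$ ($S = 8 \left(-2 - 5\right) = 8 \left(-7\right) = -56$)
$k = 64$ ($k = 56 + 8 \left(-1\right)^{2} = 56 + 8 \cdot 1 = 56 + 8 = 64$)
$k - E = 64 - 134 = -70$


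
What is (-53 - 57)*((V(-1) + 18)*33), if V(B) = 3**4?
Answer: -359370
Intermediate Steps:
V(B) = 81
(-53 - 57)*((V(-1) + 18)*33) = (-53 - 57)*((81 + 18)*33) = -10890*33 = -110*3267 = -359370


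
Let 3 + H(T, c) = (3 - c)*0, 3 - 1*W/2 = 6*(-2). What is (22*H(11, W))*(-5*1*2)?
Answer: 660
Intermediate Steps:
W = 30 (W = 6 - 12*(-2) = 6 - 2*(-12) = 6 + 24 = 30)
H(T, c) = -3 (H(T, c) = -3 + (3 - c)*0 = -3 + 0 = -3)
(22*H(11, W))*(-5*1*2) = (22*(-3))*(-5*1*2) = -(-330)*2 = -66*(-10) = 660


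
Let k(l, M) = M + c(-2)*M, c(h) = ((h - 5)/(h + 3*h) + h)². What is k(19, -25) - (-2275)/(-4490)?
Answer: -1642185/28736 ≈ -57.147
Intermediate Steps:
c(h) = (h + (-5 + h)/(4*h))² (c(h) = ((-5 + h)/((4*h)) + h)² = ((-5 + h)*(1/(4*h)) + h)² = ((-5 + h)/(4*h) + h)² = (h + (-5 + h)/(4*h))²)
k(l, M) = 145*M/64 (k(l, M) = M + ((1/16)*(-5 - 2 + 4*(-2)²)²/(-2)²)*M = M + ((1/16)*(¼)*(-5 - 2 + 4*4)²)*M = M + ((1/16)*(¼)*(-5 - 2 + 16)²)*M = M + ((1/16)*(¼)*9²)*M = M + ((1/16)*(¼)*81)*M = M + 81*M/64 = 145*M/64)
k(19, -25) - (-2275)/(-4490) = (145/64)*(-25) - (-2275)/(-4490) = -3625/64 - (-2275)*(-1)/4490 = -3625/64 - 1*455/898 = -3625/64 - 455/898 = -1642185/28736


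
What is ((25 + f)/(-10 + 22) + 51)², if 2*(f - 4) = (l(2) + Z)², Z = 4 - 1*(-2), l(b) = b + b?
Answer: 477481/144 ≈ 3315.8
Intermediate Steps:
l(b) = 2*b
Z = 6 (Z = 4 + 2 = 6)
f = 54 (f = 4 + (2*2 + 6)²/2 = 4 + (4 + 6)²/2 = 4 + (½)*10² = 4 + (½)*100 = 4 + 50 = 54)
((25 + f)/(-10 + 22) + 51)² = ((25 + 54)/(-10 + 22) + 51)² = (79/12 + 51)² = (691/12)² = 477481/144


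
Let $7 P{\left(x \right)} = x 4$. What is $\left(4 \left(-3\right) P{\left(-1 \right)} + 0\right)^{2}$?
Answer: $\frac{2304}{49} \approx 47.02$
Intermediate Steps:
$P{\left(x \right)} = \frac{4 x}{7}$ ($P{\left(x \right)} = \frac{x 4}{7} = \frac{4 x}{7}$)
$\left(4 \left(-3\right) P{\left(-1 \right)} + 0\right)^{2} = \left(4 \left(-3\right) \frac{4}{7} \left(-1\right) + 0\right)^{2} = \left(\left(-12\right) \left(- \frac{4}{7}\right) + 0\right)^{2} = \left(\frac{48}{7} + 0\right)^{2} = \left(\frac{48}{7}\right)^{2} = \frac{2304}{49}$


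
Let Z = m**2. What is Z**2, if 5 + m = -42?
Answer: 4879681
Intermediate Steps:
m = -47 (m = -5 - 42 = -47)
Z = 2209 (Z = (-47)**2 = 2209)
Z**2 = 2209**2 = 4879681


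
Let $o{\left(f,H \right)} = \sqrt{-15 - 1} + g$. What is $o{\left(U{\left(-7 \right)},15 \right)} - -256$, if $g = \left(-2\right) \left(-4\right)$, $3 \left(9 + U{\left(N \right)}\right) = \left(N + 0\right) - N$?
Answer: $264 + 4 i \approx 264.0 + 4.0 i$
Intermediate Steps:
$U{\left(N \right)} = -9$ ($U{\left(N \right)} = -9 + \frac{\left(N + 0\right) - N}{3} = -9 + \frac{N - N}{3} = -9 + \frac{1}{3} \cdot 0 = -9 + 0 = -9$)
$g = 8$
$o{\left(f,H \right)} = 8 + 4 i$ ($o{\left(f,H \right)} = \sqrt{-15 - 1} + 8 = \sqrt{-16} + 8 = 4 i + 8 = 8 + 4 i$)
$o{\left(U{\left(-7 \right)},15 \right)} - -256 = \left(8 + 4 i\right) - -256 = \left(8 + 4 i\right) + 256 = 264 + 4 i$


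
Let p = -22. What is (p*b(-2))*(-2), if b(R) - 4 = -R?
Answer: 264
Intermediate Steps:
b(R) = 4 - R
(p*b(-2))*(-2) = -22*(4 - 1*(-2))*(-2) = -22*(4 + 2)*(-2) = -22*6*(-2) = -132*(-2) = 264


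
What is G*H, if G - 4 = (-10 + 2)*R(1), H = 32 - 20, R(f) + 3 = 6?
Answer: -240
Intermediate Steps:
R(f) = 3 (R(f) = -3 + 6 = 3)
H = 12
G = -20 (G = 4 + (-10 + 2)*3 = 4 - 8*3 = 4 - 24 = -20)
G*H = -20*12 = -240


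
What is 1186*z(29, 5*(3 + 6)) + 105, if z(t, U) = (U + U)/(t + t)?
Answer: 56415/29 ≈ 1945.3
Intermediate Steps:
z(t, U) = U/t (z(t, U) = (2*U)/((2*t)) = (2*U)*(1/(2*t)) = U/t)
1186*z(29, 5*(3 + 6)) + 105 = 1186*((5*(3 + 6))/29) + 105 = 1186*((5*9)*(1/29)) + 105 = 1186*(45*(1/29)) + 105 = 1186*(45/29) + 105 = 53370/29 + 105 = 56415/29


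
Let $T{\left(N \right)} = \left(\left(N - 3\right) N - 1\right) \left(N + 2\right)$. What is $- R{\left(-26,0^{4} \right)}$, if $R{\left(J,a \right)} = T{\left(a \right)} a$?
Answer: $0$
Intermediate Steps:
$T{\left(N \right)} = \left(-1 + N \left(-3 + N\right)\right) \left(2 + N\right)$ ($T{\left(N \right)} = \left(\left(-3 + N\right) N - 1\right) \left(2 + N\right) = \left(N \left(-3 + N\right) - 1\right) \left(2 + N\right) = \left(-1 + N \left(-3 + N\right)\right) \left(2 + N\right)$)
$R{\left(J,a \right)} = a \left(-2 + a^{3} - a^{2} - 7 a\right)$ ($R{\left(J,a \right)} = \left(-2 + a^{3} - a^{2} - 7 a\right) a = a \left(-2 + a^{3} - a^{2} - 7 a\right)$)
$- R{\left(-26,0^{4} \right)} = - 0^{4} \left(-2 + \left(0^{4}\right)^{3} - \left(0^{4}\right)^{2} - 7 \cdot 0^{4}\right) = - 0 \left(-2 + 0^{3} - 0^{2} - 0\right) = - 0 \left(-2 + 0 - 0 + 0\right) = - 0 \left(-2 + 0 + 0 + 0\right) = - 0 \left(-2\right) = \left(-1\right) 0 = 0$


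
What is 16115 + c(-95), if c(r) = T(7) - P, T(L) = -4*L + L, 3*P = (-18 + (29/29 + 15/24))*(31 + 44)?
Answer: 132027/8 ≈ 16503.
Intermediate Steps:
P = -3275/8 (P = ((-18 + (29/29 + 15/24))*(31 + 44))/3 = ((-18 + (29*(1/29) + 15*(1/24)))*75)/3 = ((-18 + (1 + 5/8))*75)/3 = ((-18 + 13/8)*75)/3 = (-131/8*75)/3 = (1/3)*(-9825/8) = -3275/8 ≈ -409.38)
T(L) = -3*L
c(r) = 3107/8 (c(r) = -3*7 - 1*(-3275/8) = -21 + 3275/8 = 3107/8)
16115 + c(-95) = 16115 + 3107/8 = 132027/8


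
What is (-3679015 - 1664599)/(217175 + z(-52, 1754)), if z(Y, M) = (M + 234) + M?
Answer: -5343614/220917 ≈ -24.188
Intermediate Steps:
z(Y, M) = 234 + 2*M (z(Y, M) = (234 + M) + M = 234 + 2*M)
(-3679015 - 1664599)/(217175 + z(-52, 1754)) = (-3679015 - 1664599)/(217175 + (234 + 2*1754)) = -5343614/(217175 + (234 + 3508)) = -5343614/(217175 + 3742) = -5343614/220917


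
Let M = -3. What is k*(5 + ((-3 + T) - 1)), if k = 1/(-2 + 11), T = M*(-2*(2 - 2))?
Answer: 1/9 ≈ 0.11111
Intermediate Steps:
T = 0 (T = -(-6)*(2 - 2) = -(-6)*0 = -3*0 = 0)
k = 1/9 ≈ 0.11111
k*(5 + ((-3 + T) - 1)) = (5 + ((-3 + 0) - 1))/9 = (5 + (-3 - 1))/9 = (5 - 4)/9 = (1/9)*1 = 1/9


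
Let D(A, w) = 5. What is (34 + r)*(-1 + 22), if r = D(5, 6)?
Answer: 819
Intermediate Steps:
r = 5
(34 + r)*(-1 + 22) = (34 + 5)*(-1 + 22) = 39*21 = 819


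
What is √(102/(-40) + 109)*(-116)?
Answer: -58*√10645/5 ≈ -1196.8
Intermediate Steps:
√(102/(-40) + 109)*(-116) = √(102*(-1/40) + 109)*(-116) = √(-51/20 + 109)*(-116) = √(2129/20)*(-116) = (√10645/10)*(-116) = -58*√10645/5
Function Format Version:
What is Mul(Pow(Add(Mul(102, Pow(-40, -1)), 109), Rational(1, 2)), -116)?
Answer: Mul(Rational(-58, 5), Pow(10645, Rational(1, 2))) ≈ -1196.8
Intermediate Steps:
Mul(Pow(Add(Mul(102, Pow(-40, -1)), 109), Rational(1, 2)), -116) = Mul(Pow(Add(Mul(102, Rational(-1, 40)), 109), Rational(1, 2)), -116) = Mul(Pow(Add(Rational(-51, 20), 109), Rational(1, 2)), -116) = Mul(Pow(Rational(2129, 20), Rational(1, 2)), -116) = Mul(Mul(Rational(1, 10), Pow(10645, Rational(1, 2))), -116) = Mul(Rational(-58, 5), Pow(10645, Rational(1, 2)))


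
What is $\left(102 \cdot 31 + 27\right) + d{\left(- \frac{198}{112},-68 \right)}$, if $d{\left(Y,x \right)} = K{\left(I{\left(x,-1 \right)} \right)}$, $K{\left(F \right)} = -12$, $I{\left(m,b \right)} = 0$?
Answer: $3177$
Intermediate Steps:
$d{\left(Y,x \right)} = -12$
$\left(102 \cdot 31 + 27\right) + d{\left(- \frac{198}{112},-68 \right)} = \left(102 \cdot 31 + 27\right) - 12 = \left(3162 + 27\right) - 12 = 3189 - 12 = 3177$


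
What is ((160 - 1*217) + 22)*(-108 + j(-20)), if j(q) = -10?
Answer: 4130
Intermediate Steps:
((160 - 1*217) + 22)*(-108 + j(-20)) = ((160 - 1*217) + 22)*(-108 - 10) = ((160 - 217) + 22)*(-118) = (-57 + 22)*(-118) = -35*(-118) = 4130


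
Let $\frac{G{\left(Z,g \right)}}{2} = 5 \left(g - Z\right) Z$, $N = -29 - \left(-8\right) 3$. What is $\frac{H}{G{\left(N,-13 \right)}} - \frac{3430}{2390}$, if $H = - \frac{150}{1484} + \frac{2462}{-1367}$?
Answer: $- \frac{139624990431}{96968418400} \approx -1.4399$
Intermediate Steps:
$H = - \frac{1929329}{1014314}$ ($H = \left(-150\right) \frac{1}{1484} + 2462 \left(- \frac{1}{1367}\right) = - \frac{75}{742} - \frac{2462}{1367} = - \frac{1929329}{1014314} \approx -1.9021$)
$N = -5$ ($N = -29 - -24 = -29 + 24 = -5$)
$G{\left(Z,g \right)} = 2 Z \left(- 5 Z + 5 g\right)$ ($G{\left(Z,g \right)} = 2 \cdot 5 \left(g - Z\right) Z = 2 \left(- 5 Z + 5 g\right) Z = 2 Z \left(- 5 Z + 5 g\right)$)
$\frac{H}{G{\left(N,-13 \right)}} - \frac{3430}{2390} = - \frac{1929329}{1014314 \cdot 10 \left(-5\right) \left(-13 - -5\right)} - \frac{3430}{2390} = - \frac{1929329}{1014314 \cdot 10 \left(-5\right) \left(-13 + 5\right)} - \frac{343}{239} = - \frac{1929329}{1014314 \cdot 10 \left(-5\right) \left(-8\right)} - \frac{343}{239} = - \frac{1929329}{1014314 \cdot 400} - \frac{343}{239} = \left(- \frac{1929329}{1014314}\right) \frac{1}{400} - \frac{343}{239} = - \frac{1929329}{405725600} - \frac{343}{239} = - \frac{139624990431}{96968418400}$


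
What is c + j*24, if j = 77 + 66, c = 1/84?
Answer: 288289/84 ≈ 3432.0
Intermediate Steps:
c = 1/84 ≈ 0.011905
j = 143
c + j*24 = 1/84 + 143*24 = 1/84 + 3432 = 288289/84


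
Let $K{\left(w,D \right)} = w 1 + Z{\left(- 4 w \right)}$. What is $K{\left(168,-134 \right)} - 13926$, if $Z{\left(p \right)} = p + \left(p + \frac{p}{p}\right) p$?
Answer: $436482$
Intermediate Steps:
$Z{\left(p \right)} = p + p \left(1 + p\right)$ ($Z{\left(p \right)} = p + \left(p + 1\right) p = p + \left(1 + p\right) p = p + p \left(1 + p\right)$)
$K{\left(w,D \right)} = w - 4 w \left(2 - 4 w\right)$ ($K{\left(w,D \right)} = w 1 + - 4 w \left(2 - 4 w\right) = w - 4 w \left(2 - 4 w\right)$)
$K{\left(168,-134 \right)} - 13926 = 168 \left(-7 + 16 \cdot 168\right) - 13926 = 168 \left(-7 + 2688\right) - 13926 = 168 \cdot 2681 - 13926 = 450408 - 13926 = 436482$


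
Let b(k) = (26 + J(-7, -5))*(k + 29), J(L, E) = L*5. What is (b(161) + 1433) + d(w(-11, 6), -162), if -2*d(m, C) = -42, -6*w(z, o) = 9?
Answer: -256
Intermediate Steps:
J(L, E) = 5*L
w(z, o) = -3/2 (w(z, o) = -⅙*9 = -3/2)
d(m, C) = 21 (d(m, C) = -½*(-42) = 21)
b(k) = -261 - 9*k (b(k) = (26 + 5*(-7))*(k + 29) = (26 - 35)*(29 + k) = -9*(29 + k) = -261 - 9*k)
(b(161) + 1433) + d(w(-11, 6), -162) = ((-261 - 9*161) + 1433) + 21 = ((-261 - 1449) + 1433) + 21 = (-1710 + 1433) + 21 = -277 + 21 = -256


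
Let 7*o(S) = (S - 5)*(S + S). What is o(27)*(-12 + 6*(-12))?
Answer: -14256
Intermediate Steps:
o(S) = 2*S*(-5 + S)/7 (o(S) = ((S - 5)*(S + S))/7 = ((-5 + S)*(2*S))/7 = (2*S*(-5 + S))/7 = 2*S*(-5 + S)/7)
o(27)*(-12 + 6*(-12)) = ((2/7)*27*(-5 + 27))*(-12 + 6*(-12)) = ((2/7)*27*22)*(-12 - 72) = (1188/7)*(-84) = -14256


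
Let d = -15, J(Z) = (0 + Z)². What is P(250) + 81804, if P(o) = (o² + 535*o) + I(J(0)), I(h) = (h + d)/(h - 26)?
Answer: 7229419/26 ≈ 2.7805e+5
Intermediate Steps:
J(Z) = Z²
I(h) = (-15 + h)/(-26 + h) (I(h) = (h - 15)/(h - 26) = (-15 + h)/(-26 + h))
P(o) = 15/26 + o² + 535*o (P(o) = (o² + 535*o) + (-15 + 0²)/(-26 + 0²) = (o² + 535*o) + (-15 + 0)/(-26 + 0) = (o² + 535*o) - 15/(-26) = (o² + 535*o) - 1/26*(-15) = (o² + 535*o) + 15/26 = 15/26 + o² + 535*o)
P(250) + 81804 = (15/26 + 250² + 535*250) + 81804 = (15/26 + 62500 + 133750) + 81804 = 5102515/26 + 81804 = 7229419/26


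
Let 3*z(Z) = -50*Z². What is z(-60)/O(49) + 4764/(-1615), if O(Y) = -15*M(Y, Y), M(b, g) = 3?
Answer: 6445708/4845 ≈ 1330.4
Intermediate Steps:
z(Z) = -50*Z²/3 (z(Z) = (-50*Z²)/3 = -50*Z²/3)
O(Y) = -45 (O(Y) = -15*3 = -45)
z(-60)/O(49) + 4764/(-1615) = -50/3*(-60)²/(-45) + 4764/(-1615) = -50/3*3600*(-1/45) + 4764*(-1/1615) = -60000*(-1/45) - 4764/1615 = 4000/3 - 4764/1615 = 6445708/4845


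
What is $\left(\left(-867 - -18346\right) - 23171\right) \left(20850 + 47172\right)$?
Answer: $-387181224$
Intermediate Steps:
$\left(\left(-867 - -18346\right) - 23171\right) \left(20850 + 47172\right) = \left(\left(-867 + 18346\right) - 23171\right) 68022 = \left(17479 - 23171\right) 68022 = \left(-5692\right) 68022 = -387181224$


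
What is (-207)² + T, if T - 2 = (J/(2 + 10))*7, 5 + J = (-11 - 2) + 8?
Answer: 257071/6 ≈ 42845.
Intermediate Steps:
J = -10 (J = -5 + ((-11 - 2) + 8) = -5 + (-13 + 8) = -5 - 5 = -10)
T = -23/6 (T = 2 + (-10/(2 + 10))*7 = 2 + (-10/12)*7 = 2 + ((1/12)*(-10))*7 = 2 - ⅚*7 = 2 - 35/6 = -23/6 ≈ -3.8333)
(-207)² + T = (-207)² - 23/6 = 42849 - 23/6 = 257071/6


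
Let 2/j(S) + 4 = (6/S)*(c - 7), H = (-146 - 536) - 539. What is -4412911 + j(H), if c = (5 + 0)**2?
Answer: -3671542359/832 ≈ -4.4129e+6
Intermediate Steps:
c = 25 (c = 5**2 = 25)
H = -1221 (H = -682 - 539 = -1221)
j(S) = 2/(-4 + 108/S) (j(S) = 2/(-4 + (6/S)*(25 - 7)) = 2/(-4 + (6/S)*18) = 2/(-4 + 108/S))
-4412911 + j(H) = -4412911 - 1*(-1221)/(-54 + 2*(-1221)) = -4412911 - 1*(-1221)/(-54 - 2442) = -4412911 - 1*(-1221)/(-2496) = -4412911 - 1*(-1221)*(-1/2496) = -4412911 - 407/832 = -3671542359/832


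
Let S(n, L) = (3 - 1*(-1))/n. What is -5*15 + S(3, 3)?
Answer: -221/3 ≈ -73.667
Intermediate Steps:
S(n, L) = 4/n (S(n, L) = (3 + 1)/n = 4/n)
-5*15 + S(3, 3) = -5*15 + 4/3 = -75 + 4*(1/3) = -75 + 4/3 = -221/3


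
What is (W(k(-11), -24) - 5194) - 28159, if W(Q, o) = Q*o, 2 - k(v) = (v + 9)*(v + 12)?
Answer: -33449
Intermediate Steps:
k(v) = 2 - (9 + v)*(12 + v) (k(v) = 2 - (v + 9)*(v + 12) = 2 - (9 + v)*(12 + v))
(W(k(-11), -24) - 5194) - 28159 = ((-106 - 1*(-11)**2 - 21*(-11))*(-24) - 5194) - 28159 = ((-106 - 1*121 + 231)*(-24) - 5194) - 28159 = ((-106 - 121 + 231)*(-24) - 5194) - 28159 = (4*(-24) - 5194) - 28159 = (-96 - 5194) - 28159 = -5290 - 28159 = -33449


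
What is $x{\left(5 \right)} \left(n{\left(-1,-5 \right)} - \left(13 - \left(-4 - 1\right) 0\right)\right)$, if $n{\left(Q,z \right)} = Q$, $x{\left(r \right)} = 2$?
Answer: $-28$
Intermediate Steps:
$x{\left(5 \right)} \left(n{\left(-1,-5 \right)} - \left(13 - \left(-4 - 1\right) 0\right)\right) = 2 \left(-1 - \left(13 - \left(-4 - 1\right) 0\right)\right) = 2 \left(-1 - 13\right) = 2 \left(-14\right) = -28$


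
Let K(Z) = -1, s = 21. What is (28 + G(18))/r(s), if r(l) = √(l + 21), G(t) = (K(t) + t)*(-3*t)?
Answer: -445*√42/21 ≈ -137.33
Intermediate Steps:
G(t) = -3*t*(-1 + t) (G(t) = (-1 + t)*(-3*t) = -3*t*(-1 + t))
r(l) = √(21 + l)
(28 + G(18))/r(s) = (28 + 3*18*(1 - 1*18))/(√(21 + 21)) = (28 + 3*18*(1 - 18))/(√42) = (28 + 3*18*(-17))*(√42/42) = (28 - 918)*(√42/42) = -445*√42/21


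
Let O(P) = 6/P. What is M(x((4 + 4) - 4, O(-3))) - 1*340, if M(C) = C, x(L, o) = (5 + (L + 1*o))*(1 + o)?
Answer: -347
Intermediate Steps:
x(L, o) = (1 + o)*(5 + L + o) (x(L, o) = (5 + (L + o))*(1 + o) = (5 + L + o)*(1 + o) = (1 + o)*(5 + L + o))
M(x((4 + 4) - 4, O(-3))) - 1*340 = (5 + ((4 + 4) - 4) + (6/(-3))² + 6*(6/(-3)) + ((4 + 4) - 4)*(6/(-3))) - 1*340 = (5 + (8 - 4) + (6*(-⅓))² + 6*(6*(-⅓)) + (8 - 4)*(6*(-⅓))) - 340 = (5 + 4 + (-2)² + 6*(-2) + 4*(-2)) - 340 = (5 + 4 + 4 - 12 - 8) - 340 = -7 - 340 = -347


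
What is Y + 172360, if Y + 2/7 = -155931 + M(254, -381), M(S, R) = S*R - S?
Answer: -564195/7 ≈ -80599.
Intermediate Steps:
M(S, R) = -S + R*S (M(S, R) = R*S - S = -S + R*S)
Y = -1770715/7 (Y = -2/7 + (-155931 + 254*(-1 - 381)) = -2/7 + (-155931 + 254*(-382)) = -2/7 + (-155931 - 97028) = -2/7 - 252959 = -1770715/7 ≈ -2.5296e+5)
Y + 172360 = -1770715/7 + 172360 = -564195/7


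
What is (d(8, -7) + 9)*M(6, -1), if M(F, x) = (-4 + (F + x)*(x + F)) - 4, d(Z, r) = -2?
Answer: 119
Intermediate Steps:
M(F, x) = -8 + (F + x)² (M(F, x) = (-4 + (F + x)*(F + x)) - 4 = (-4 + (F + x)²) - 4 = -8 + (F + x)²)
(d(8, -7) + 9)*M(6, -1) = (-2 + 9)*(-8 + (6 - 1)²) = 7*(-8 + 5²) = 7*(-8 + 25) = 7*17 = 119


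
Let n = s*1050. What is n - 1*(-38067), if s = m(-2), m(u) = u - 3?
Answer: 32817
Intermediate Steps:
m(u) = -3 + u
s = -5 (s = -3 - 2 = -5)
n = -5250 (n = -5*1050 = -5250)
n - 1*(-38067) = -5250 - 1*(-38067) = -5250 + 38067 = 32817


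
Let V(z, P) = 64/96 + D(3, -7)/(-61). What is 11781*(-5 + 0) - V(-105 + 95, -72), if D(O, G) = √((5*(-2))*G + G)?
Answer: -176717/3 + 3*√7/61 ≈ -58906.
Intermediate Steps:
D(O, G) = 3*√(-G) (D(O, G) = √(-10*G + G) = √(-9*G) = 3*√(-G))
V(z, P) = ⅔ - 3*√7/61 (V(z, P) = 64/96 + (3*√(-1*(-7)))/(-61) = 64*(1/96) + (3*√7)*(-1/61) = ⅔ - 3*√7/61)
11781*(-5 + 0) - V(-105 + 95, -72) = 11781*(-5 + 0) - (⅔ - 3*√7/61) = 11781*(-5) + (-⅔ + 3*√7/61) = -58905 + (-⅔ + 3*√7/61) = -176717/3 + 3*√7/61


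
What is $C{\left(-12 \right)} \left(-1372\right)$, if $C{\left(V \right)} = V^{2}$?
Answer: $-197568$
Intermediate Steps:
$C{\left(-12 \right)} \left(-1372\right) = \left(-12\right)^{2} \left(-1372\right) = 144 \left(-1372\right) = -197568$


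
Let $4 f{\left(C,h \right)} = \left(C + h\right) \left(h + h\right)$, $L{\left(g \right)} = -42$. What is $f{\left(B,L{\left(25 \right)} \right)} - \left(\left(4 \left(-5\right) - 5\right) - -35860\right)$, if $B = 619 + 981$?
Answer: $-68553$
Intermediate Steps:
$B = 1600$
$f{\left(C,h \right)} = \frac{h \left(C + h\right)}{2}$ ($f{\left(C,h \right)} = \frac{\left(C + h\right) \left(h + h\right)}{4} = \frac{\left(C + h\right) 2 h}{4} = \frac{2 h \left(C + h\right)}{4} = \frac{h \left(C + h\right)}{2}$)
$f{\left(B,L{\left(25 \right)} \right)} - \left(\left(4 \left(-5\right) - 5\right) - -35860\right) = \frac{1}{2} \left(-42\right) \left(1600 - 42\right) - \left(\left(4 \left(-5\right) - 5\right) - -35860\right) = \frac{1}{2} \left(-42\right) 1558 - \left(\left(-20 - 5\right) + 35860\right) = -32718 - \left(-25 + 35860\right) = -32718 - 35835 = -68553$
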